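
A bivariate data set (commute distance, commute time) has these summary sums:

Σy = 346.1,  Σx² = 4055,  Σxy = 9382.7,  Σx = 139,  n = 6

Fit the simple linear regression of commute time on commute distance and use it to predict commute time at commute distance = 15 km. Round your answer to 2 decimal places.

44.33

Sxx = Σx² − (Σx)²/n = 4055 − 3220.166667 = 834.833333
Sxy = Σxy − (Σx)(Σy)/n = 9382.7 − 8017.983333 = 1364.716667
b = Sxy/Sxx = 1364.716667/834.833333 = 1.634718
a = ȳ − b·x̄ = 57.683333 − 1.634718·23.166667 = 19.812378
ŷ(15) = a + b·15 = 19.812378 + 1.634718·15 = 44.333140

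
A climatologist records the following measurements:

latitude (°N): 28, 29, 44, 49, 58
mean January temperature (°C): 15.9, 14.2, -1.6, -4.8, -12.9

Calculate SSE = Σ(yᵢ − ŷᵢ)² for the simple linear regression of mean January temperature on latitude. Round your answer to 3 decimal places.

3.079

n = 5, Σx = 208, Σy = 10.8, Σxy = -196.8, Σx² = 9326, Σy² = 646.46
Sxx = Σx² − (Σx)²/n = 9326 − 8652.8 = 673.2
Sxy = Σxy − (Σx)(Σy)/n = -196.8 − 449.28 = -646.08
Syy = Σy² − (Σy)²/n = 646.46 − 23.328 = 623.132
b = Sxy/Sxx = -646.08/673.2 = -0.959715
SSE = Syy − b·Sxy = 623.132 − (-0.959715)·(-646.08) = 3.079465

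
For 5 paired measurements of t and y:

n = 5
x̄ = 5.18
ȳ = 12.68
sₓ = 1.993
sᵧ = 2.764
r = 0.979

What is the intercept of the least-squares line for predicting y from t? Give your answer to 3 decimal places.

b = r · sᵧ/sₓ = 0.979 · 2.764/1.993 = 1.357730
a = ȳ − b·x̄ = 12.68 − 1.357730·5.18 = 5.646958

5.647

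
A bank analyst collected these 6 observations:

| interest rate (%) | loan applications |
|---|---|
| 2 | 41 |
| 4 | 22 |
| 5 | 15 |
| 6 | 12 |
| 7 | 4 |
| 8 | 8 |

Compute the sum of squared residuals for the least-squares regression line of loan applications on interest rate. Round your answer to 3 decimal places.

n = 6, Σx = 32, Σy = 102, Σxy = 409, Σx² = 194, Σy² = 2614
Sxx = Σx² − (Σx)²/n = 194 − 170.666667 = 23.333333
Sxy = Σxy − (Σx)(Σy)/n = 409 − 544 = -135
Syy = Σy² − (Σy)²/n = 2614 − 1734 = 880
b = Sxy/Sxx = -135/23.333333 = -5.785714
SSE = Syy − b·Sxy = 880 − (-5.785714)·(-135) = 98.928571

98.929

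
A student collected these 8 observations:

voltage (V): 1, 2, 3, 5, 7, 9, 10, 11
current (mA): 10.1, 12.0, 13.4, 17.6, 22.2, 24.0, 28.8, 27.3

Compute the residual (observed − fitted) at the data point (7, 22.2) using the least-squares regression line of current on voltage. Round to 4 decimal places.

0.9162

n = 8, Σx = 48, Σy = 155.4, Σxy = 1122, Σx² = 390
Sxx = Σx² − (Σx)²/n = 390 − 288 = 102
Sxy = Σxy − (Σx)(Σy)/n = 1122 − 932.4 = 189.6
b = Sxy/Sxx = 189.6/102 = 1.858824
a = ȳ − b·x̄ = 19.425 − 1.858824·6 = 8.272059
ŷ(7) = 8.272059 + 1.858824·7 = 21.283824
residual = y − ŷ = 22.2 − 21.283824 = 0.916176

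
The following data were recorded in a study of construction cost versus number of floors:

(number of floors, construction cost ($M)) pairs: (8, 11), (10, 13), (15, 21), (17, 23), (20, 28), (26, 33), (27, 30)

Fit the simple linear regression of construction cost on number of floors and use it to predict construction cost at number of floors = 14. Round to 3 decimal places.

18.738

n = 7, Σx = 123, Σy = 159, Σxy = 3152, Σx² = 2483
Sxx = Σx² − (Σx)²/n = 2483 − 2161.285714 = 321.714286
Sxy = Σxy − (Σx)(Σy)/n = 3152 − 2793.857143 = 358.142857
b = Sxy/Sxx = 358.142857/321.714286 = 1.113233
a = ȳ − b·x̄ = 22.714286 − 1.113233·17.571429 = 3.153197
ŷ(14) = a + b·14 = 3.153197 + 1.113233·14 = 18.738455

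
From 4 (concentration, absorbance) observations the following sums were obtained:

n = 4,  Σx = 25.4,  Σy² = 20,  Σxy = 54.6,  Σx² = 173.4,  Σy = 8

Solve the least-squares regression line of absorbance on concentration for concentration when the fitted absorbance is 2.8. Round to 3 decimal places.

Sxx = Σx² − (Σx)²/n = 173.4 − 161.29 = 12.11
Sxy = Σxy − (Σx)(Σy)/n = 54.6 − 50.8 = 3.8
b = Sxy/Sxx = 3.8/12.11 = 0.313790
a = ȳ − b·x̄ = 2 − 0.313790·6.35 = 0.007432
Set a + b·x = 2.8: x = (2.8 − 0.007432) / 0.313790 = 8.899474

8.899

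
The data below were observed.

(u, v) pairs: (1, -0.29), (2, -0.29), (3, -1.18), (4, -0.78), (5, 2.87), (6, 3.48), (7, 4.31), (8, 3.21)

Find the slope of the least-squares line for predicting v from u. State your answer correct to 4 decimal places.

0.7754

n = 8, Σx = 36, Σy = 11.33, Σxy = 83.55, Σx² = 204
Sxx = Σx² − (Σx)²/n = 204 − 162 = 42
Sxy = Σxy − (Σx)(Σy)/n = 83.55 − 50.985 = 32.565
b = Sxy/Sxx = 32.565/42 = 0.775357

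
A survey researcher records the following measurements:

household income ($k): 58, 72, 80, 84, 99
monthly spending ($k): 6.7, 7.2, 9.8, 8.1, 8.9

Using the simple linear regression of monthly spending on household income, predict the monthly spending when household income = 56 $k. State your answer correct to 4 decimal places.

n = 5, Σx = 393, Σy = 40.7, Σxy = 3252.5, Σx² = 31805
Sxx = Σx² − (Σx)²/n = 31805 − 30889.8 = 915.2
Sxy = Σxy − (Σx)(Σy)/n = 3252.5 − 3199.02 = 53.48
b = Sxy/Sxx = 53.48/915.2 = 0.058435
a = ȳ − b·x̄ = 8.14 − 0.058435·78.6 = 3.546984
ŷ(56) = a + b·56 = 3.546984 + 0.058435·56 = 6.819362

6.8194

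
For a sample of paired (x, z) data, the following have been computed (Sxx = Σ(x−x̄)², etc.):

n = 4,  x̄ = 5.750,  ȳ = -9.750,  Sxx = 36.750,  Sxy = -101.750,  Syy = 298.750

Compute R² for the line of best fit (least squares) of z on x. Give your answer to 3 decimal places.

0.943

R² = Sxy²/(Sxx·Syy) = (-101.75)²/(36.75·298.75) = 0.942982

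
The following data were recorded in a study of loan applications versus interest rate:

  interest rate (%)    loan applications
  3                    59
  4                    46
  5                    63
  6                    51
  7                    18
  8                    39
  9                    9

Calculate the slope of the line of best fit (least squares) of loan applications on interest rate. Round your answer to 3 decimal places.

-7.464

n = 7, Σx = 42, Σy = 285, Σxy = 1501, Σx² = 280
Sxx = Σx² − (Σx)²/n = 280 − 252 = 28
Sxy = Σxy − (Σx)(Σy)/n = 1501 − 1710 = -209
b = Sxy/Sxx = -209/28 = -7.464286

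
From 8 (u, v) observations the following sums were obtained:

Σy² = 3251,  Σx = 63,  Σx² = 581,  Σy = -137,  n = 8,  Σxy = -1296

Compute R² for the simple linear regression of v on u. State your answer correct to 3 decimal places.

0.614

Sxx = Σx² − (Σx)²/n = 581 − 496.125 = 84.875
Sxy = Σxy − (Σx)(Σy)/n = -1296 − (-1078.875) = -217.125
Syy = Σy² − (Σy)²/n = 3251 − 2346.125 = 904.875
R² = Sxy²/(Sxx·Syy) = (-217.125)²/(84.875·904.875) = 0.613834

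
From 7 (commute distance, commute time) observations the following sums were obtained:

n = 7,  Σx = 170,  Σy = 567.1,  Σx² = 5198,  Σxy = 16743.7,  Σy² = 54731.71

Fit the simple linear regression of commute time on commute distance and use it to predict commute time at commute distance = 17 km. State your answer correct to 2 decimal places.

60.77

Sxx = Σx² − (Σx)²/n = 5198 − 4128.571429 = 1069.428571
Sxy = Σxy − (Σx)(Σy)/n = 16743.7 − 13772.428571 = 2971.271429
b = Sxy/Sxx = 2971.271429/1069.428571 = 2.778373
a = ȳ − b·x̄ = 81.014286 − 2.778373·24.285714 = 13.539514
ŷ(17) = a + b·17 = 13.539514 + 2.778373·17 = 60.771854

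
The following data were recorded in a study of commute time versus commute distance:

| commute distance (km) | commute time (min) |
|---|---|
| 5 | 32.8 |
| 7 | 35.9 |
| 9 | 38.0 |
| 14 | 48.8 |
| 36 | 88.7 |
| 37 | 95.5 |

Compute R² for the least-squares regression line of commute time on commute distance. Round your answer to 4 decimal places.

n = 6, Σx = 108, Σy = 339.7, Σxy = 8167.2, Σx² = 3016, Σy² = 23178.03
Sxx = Σx² − (Σx)²/n = 3016 − 1944 = 1072
Sxy = Σxy − (Σx)(Σy)/n = 8167.2 − 6114.6 = 2052.6
Syy = Σy² − (Σy)²/n = 23178.03 − 19232.681667 = 3945.348333
R² = Sxy²/(Sxx·Syy) = (2052.6)²/(1072·3945.348333) = 0.996159

0.9962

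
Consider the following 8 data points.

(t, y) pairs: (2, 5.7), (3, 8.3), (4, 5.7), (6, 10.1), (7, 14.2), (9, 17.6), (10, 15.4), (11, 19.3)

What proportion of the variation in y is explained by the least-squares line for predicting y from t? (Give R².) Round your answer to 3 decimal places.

n = 8, Σx = 52, Σy = 96.3, Σxy = 743.8, Σx² = 416, Σy² = 1356.93
Sxx = Σx² − (Σx)²/n = 416 − 338 = 78
Sxy = Σxy − (Σx)(Σy)/n = 743.8 − 625.95 = 117.85
Syy = Σy² − (Σy)²/n = 1356.93 − 1159.21125 = 197.71875
R² = Sxy²/(Sxx·Syy) = (117.85)²/(78·197.71875) = 0.900568

0.901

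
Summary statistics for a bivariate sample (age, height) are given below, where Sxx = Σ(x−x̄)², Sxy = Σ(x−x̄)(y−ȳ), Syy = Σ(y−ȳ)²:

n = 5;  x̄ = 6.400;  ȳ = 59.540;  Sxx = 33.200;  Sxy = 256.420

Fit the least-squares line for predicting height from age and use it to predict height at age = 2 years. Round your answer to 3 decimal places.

b = Sxy/Sxx = 256.42/33.2 = 7.723494
a = ȳ − b·x̄ = 59.54 − 7.723494·6.4 = 10.109639
ŷ(2) = a + b·2 = 10.109639 + 7.723494·2 = 25.556627

25.557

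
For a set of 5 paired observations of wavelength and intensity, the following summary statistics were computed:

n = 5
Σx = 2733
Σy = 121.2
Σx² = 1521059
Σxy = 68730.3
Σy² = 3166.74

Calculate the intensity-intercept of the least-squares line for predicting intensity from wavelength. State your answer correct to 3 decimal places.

-25.643

Sxx = Σx² − (Σx)²/n = 1521059 − 1493857.8 = 27201.2
Sxy = Σxy − (Σx)(Σy)/n = 68730.3 − 66247.92 = 2482.38
b = Sxy/Sxx = 2482.38/27201.2 = 0.091260
a = ȳ − b·x̄ = 24.24 − 0.091260·546.6 = -25.642686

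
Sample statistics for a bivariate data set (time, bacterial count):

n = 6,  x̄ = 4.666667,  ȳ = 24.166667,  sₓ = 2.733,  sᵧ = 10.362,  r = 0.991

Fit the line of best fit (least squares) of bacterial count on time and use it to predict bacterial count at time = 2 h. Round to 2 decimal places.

b = r · sᵧ/sₓ = 0.991 · 10.362/2.733 = 3.757315
a = ȳ − b·x̄ = 24.166667 − 3.757315·4.666667 = 6.632529
ŷ(2) = a + b·2 = 6.632529 + 3.757315·2 = 14.147159

14.15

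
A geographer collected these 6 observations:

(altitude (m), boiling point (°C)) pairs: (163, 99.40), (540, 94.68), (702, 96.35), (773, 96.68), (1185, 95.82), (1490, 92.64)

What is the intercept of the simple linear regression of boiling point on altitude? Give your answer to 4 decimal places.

99.0387

n = 6, Σx = 4853, Σy = 575.57, Σxy = 461281.04, Σx² = 5032827
Sxx = Σx² − (Σx)²/n = 5032827 − 3925268.166667 = 1107558.833333
Sxy = Σxy − (Σx)(Σy)/n = 461281.04 − 465540.201667 = -4259.161667
b = Sxy/Sxx = -4259.161667/1107558.833333 = -0.003846
a = ȳ − b·x̄ = 95.928333 − (-0.003846)·808.833333 = 99.038734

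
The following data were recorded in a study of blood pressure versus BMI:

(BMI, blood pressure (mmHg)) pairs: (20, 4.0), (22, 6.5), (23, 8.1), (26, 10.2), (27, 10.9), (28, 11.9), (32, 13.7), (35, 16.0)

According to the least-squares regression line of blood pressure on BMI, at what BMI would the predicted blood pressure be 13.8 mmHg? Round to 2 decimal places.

n = 8, Σx = 213, Σy = 81.3, Σxy = 2300.4, Σx² = 5851
Sxx = Σx² − (Σx)²/n = 5851 − 5671.125 = 179.875
Sxy = Σxy − (Σx)(Σy)/n = 2300.4 − 2164.6125 = 135.7875
b = Sxy/Sxx = 135.7875/179.875 = 0.754899
a = ȳ − b·x̄ = 10.1625 − 0.754899·26.625 = -9.936692
Set a + b·x = 13.8: x = (13.8 − (-9.936692)) / 0.754899 = 31.443524

31.44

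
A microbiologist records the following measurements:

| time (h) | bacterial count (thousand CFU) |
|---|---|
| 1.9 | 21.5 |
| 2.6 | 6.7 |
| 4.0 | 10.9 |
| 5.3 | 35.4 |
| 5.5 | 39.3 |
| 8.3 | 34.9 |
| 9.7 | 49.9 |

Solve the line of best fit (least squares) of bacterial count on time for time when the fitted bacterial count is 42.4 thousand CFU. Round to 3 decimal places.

8.434

n = 7, Σx = 37.3, Σy = 198.6, Σxy = 1279.34, Σx² = 247.69
Sxx = Σx² − (Σx)²/n = 247.69 − 198.755714 = 48.934286
Sxy = Σxy − (Σx)(Σy)/n = 1279.34 − 1058.254286 = 221.085714
b = Sxy/Sxx = 221.085714/48.934286 = 4.518012
a = ȳ − b·x̄ = 28.371429 − 4.518012·5.328571 = 4.296876
Set a + b·x = 42.4: x = (42.4 − 4.296876) / 4.518012 = 8.433603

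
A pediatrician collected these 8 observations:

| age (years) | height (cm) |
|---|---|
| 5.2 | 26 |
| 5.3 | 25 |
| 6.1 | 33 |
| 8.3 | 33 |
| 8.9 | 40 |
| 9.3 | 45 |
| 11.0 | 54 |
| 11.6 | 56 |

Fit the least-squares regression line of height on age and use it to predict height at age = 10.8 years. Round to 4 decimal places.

n = 8, Σx = 65.7, Σy = 312, Σxy = 2761, Σx² = 582.49
Sxx = Σx² − (Σx)²/n = 582.49 − 539.56125 = 42.92875
Sxy = Σxy − (Σx)(Σy)/n = 2761 − 2562.3 = 198.7
b = Sxy/Sxx = 198.7/42.92875 = 4.628600
a = ȳ − b·x̄ = 39 − 4.628600·8.2125 = 0.987625
ŷ(10.8) = a + b·10.8 = 0.987625 + 4.628600·10.8 = 50.976502

50.9765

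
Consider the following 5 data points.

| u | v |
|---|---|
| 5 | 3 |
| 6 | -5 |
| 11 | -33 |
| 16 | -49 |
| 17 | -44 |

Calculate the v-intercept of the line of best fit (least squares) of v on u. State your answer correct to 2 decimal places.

19.66

n = 5, Σx = 55, Σy = -128, Σxy = -1910, Σx² = 727
Sxx = Σx² − (Σx)²/n = 727 − 605 = 122
Sxy = Σxy − (Σx)(Σy)/n = -1910 − (-1408) = -502
b = Sxy/Sxx = -502/122 = -4.114754
a = ȳ − b·x̄ = -25.6 − (-4.114754)·11 = 19.662295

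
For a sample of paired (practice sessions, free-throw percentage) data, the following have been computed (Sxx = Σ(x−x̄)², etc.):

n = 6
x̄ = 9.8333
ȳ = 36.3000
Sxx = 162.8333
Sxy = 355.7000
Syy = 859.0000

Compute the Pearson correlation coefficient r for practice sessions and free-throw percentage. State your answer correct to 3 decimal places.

r = Sxy/√(Sxx·Syy) = 355.7/√(139873.8047) = 355.7/373.997065 = 0.951077

0.951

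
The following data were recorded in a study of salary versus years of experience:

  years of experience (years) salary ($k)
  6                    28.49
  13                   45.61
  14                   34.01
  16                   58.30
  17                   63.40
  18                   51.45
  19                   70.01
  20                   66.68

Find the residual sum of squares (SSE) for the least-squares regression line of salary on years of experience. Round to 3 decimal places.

n = 8, Σx = 123, Σy = 417.95, Σxy = 6840.5, Σx² = 2031, Σy² = 23461.8073
Sxx = Σx² − (Σx)²/n = 2031 − 1891.125 = 139.875
Sxy = Σxy − (Σx)(Σy)/n = 6840.5 − 6425.98125 = 414.51875
Syy = Σy² − (Σy)²/n = 23461.8073 − 21835.275313 = 1626.531988
b = Sxy/Sxx = 414.51875/139.875 = 2.963494
SSE = Syy − b·Sxy = 1626.531988 − 2.963494·414.51875 = 398.108080

398.108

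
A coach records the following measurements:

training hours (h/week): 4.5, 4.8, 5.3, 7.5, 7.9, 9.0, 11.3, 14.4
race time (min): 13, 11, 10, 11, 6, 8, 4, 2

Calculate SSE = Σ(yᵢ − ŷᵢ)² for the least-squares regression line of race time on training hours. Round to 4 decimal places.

14.6434

n = 8, Σx = 64.7, Σy = 65, Σxy = 440.2, Σx² = 606.09, Σy² = 631
Sxx = Σx² − (Σx)²/n = 606.09 − 523.26125 = 82.82875
Sxy = Σxy − (Σx)(Σy)/n = 440.2 − 525.6875 = -85.4875
Syy = Σy² − (Σy)²/n = 631 − 528.125 = 102.875
b = Sxy/Sxx = -85.4875/82.82875 = -1.032099
SSE = Syy − b·Sxy = 102.875 − (-1.032099)·(-85.4875) = 14.643406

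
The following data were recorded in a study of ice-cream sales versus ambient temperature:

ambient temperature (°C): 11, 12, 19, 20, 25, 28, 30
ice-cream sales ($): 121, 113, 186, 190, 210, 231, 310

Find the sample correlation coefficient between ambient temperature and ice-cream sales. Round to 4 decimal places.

0.9508

n = 7, Σx = 145, Σy = 1361, Σxy = 31039, Σx² = 3335, Σy² = 291667
Sxx = Σx² − (Σx)²/n = 3335 − 3003.571429 = 331.428571
Sxy = Σxy − (Σx)(Σy)/n = 31039 − 28192.142857 = 2846.857143
Syy = Σy² − (Σy)²/n = 291667 − 264617.285714 = 27049.714286
r = Sxy/√(Sxx·Syy) = 2846.857143/√(8965048.163265) = 2846.857143/2994.169027 = 0.950800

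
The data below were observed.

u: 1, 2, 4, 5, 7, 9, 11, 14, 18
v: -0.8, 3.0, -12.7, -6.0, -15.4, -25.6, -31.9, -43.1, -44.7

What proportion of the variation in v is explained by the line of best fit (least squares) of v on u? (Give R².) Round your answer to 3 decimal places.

n = 9, Σx = 71, Σy = -177.2, Σxy = -2172.7, Σx² = 817, Σy² = 5972.76
Sxx = Σx² − (Σx)²/n = 817 − 560.111111 = 256.888889
Sxy = Σxy − (Σx)(Σy)/n = -2172.7 − (-1397.911111) = -774.788889
Syy = Σy² − (Σy)²/n = 5972.76 − 3488.871111 = 2483.888889
R² = Sxy²/(Sxx·Syy) = (-774.788889)²/(256.888889·2483.888889) = 0.940783

0.941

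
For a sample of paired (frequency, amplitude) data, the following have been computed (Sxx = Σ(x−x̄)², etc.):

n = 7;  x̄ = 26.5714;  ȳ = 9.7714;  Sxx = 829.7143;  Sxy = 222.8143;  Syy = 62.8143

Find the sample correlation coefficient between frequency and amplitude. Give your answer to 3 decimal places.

0.976

r = Sxy/√(Sxx·Syy) = 222.8143/√(52117.922954) = 222.8143/228.293502 = 0.975999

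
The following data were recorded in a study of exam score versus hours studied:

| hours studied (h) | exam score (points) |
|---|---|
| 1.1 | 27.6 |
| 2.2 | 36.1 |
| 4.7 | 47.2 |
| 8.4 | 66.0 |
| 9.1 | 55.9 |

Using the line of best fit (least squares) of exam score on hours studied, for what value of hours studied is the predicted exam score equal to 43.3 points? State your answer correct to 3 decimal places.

4.291

n = 5, Σx = 25.5, Σy = 232.8, Σxy = 1394.71, Σx² = 181.51
Sxx = Σx² − (Σx)²/n = 181.51 − 130.05 = 51.46
Sxy = Σxy − (Σx)(Σy)/n = 1394.71 − 1187.28 = 207.43
b = Sxy/Sxx = 207.43/51.46 = 4.030898
a = ȳ − b·x̄ = 46.56 − 4.030898·5.1 = 26.002421
Set a + b·x = 43.3: x = (43.3 − 26.002421) / 4.030898 = 4.291247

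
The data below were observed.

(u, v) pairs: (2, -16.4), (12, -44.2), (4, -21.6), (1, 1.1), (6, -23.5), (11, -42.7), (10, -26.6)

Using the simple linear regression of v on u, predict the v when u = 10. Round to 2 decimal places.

-35.80

n = 7, Σx = 46, Σy = -173.9, Σxy = -1525.2, Σx² = 422
Sxx = Σx² − (Σx)²/n = 422 − 302.285714 = 119.714286
Sxy = Σxy − (Σx)(Σy)/n = -1525.2 − (-1142.771429) = -382.428571
b = Sxy/Sxx = -382.428571/119.714286 = -3.194511
a = ȳ − b·x̄ = -24.842857 − (-3.194511)·6.571429 = -3.850358
ŷ(10) = a + b·10 = -3.850358 + (-3.194511)·10 = -35.795465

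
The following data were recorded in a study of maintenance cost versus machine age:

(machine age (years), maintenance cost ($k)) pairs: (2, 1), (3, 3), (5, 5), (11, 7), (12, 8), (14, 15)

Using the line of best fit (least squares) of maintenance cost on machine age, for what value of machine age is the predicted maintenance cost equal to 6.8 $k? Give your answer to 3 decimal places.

8.179

n = 6, Σx = 47, Σy = 39, Σxy = 419, Σx² = 499
Sxx = Σx² − (Σx)²/n = 499 − 368.166667 = 130.833333
Sxy = Σxy − (Σx)(Σy)/n = 419 − 305.5 = 113.5
b = Sxy/Sxx = 113.5/130.833333 = 0.867516
a = ȳ − b·x̄ = 6.5 − 0.867516·7.833333 = -0.295541
Set a + b·x = 6.8: x = (6.8 − (-0.295541)) / 0.867516 = 8.179148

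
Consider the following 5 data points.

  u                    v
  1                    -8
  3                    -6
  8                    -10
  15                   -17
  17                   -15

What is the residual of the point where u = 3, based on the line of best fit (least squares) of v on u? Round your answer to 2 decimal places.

1.64

n = 5, Σx = 44, Σy = -56, Σxy = -616, Σx² = 588
Sxx = Σx² − (Σx)²/n = 588 − 387.2 = 200.8
Sxy = Σxy − (Σx)(Σy)/n = -616 − (-492.8) = -123.2
b = Sxy/Sxx = -123.2/200.8 = -0.613546
a = ȳ − b·x̄ = -11.2 − (-0.613546)·8.8 = -5.800797
ŷ(3) = -5.800797 + (-0.613546)·3 = -7.641434
residual = y − ŷ = -6 − (-7.641434) = 1.641434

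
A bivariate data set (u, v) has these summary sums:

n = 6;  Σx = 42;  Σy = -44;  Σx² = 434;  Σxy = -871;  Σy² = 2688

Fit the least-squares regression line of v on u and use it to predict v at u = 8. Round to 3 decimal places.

-11.355

Sxx = Σx² − (Σx)²/n = 434 − 294 = 140
Sxy = Σxy − (Σx)(Σy)/n = -871 − (-308) = -563
b = Sxy/Sxx = -563/140 = -4.021429
a = ȳ − b·x̄ = -7.333333 − (-4.021429)·7 = 20.816667
ŷ(8) = a + b·8 = 20.816667 + (-4.021429)·8 = -11.354762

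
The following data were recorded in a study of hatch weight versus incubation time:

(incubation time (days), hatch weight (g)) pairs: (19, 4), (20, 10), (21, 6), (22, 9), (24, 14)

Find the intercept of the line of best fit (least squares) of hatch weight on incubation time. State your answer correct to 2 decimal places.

n = 5, Σx = 106, Σy = 43, Σxy = 936, Σx² = 2262
Sxx = Σx² − (Σx)²/n = 2262 − 2247.2 = 14.8
Sxy = Σxy − (Σx)(Σy)/n = 936 − 911.6 = 24.4
b = Sxy/Sxx = 24.4/14.8 = 1.648649
a = ȳ − b·x̄ = 8.6 − 1.648649·21.2 = -26.351351

-26.35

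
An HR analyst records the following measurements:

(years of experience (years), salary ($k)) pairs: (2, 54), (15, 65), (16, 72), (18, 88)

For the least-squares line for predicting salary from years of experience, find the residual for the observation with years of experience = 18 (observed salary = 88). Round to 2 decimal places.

9.59

n = 4, Σx = 51, Σy = 279, Σxy = 3819, Σx² = 809
Sxx = Σx² − (Σx)²/n = 809 − 650.25 = 158.75
Sxy = Σxy − (Σx)(Σy)/n = 3819 − 3557.25 = 261.75
b = Sxy/Sxx = 261.75/158.75 = 1.648819
a = ȳ − b·x̄ = 69.75 − 1.648819·12.75 = 48.727559
ŷ(18) = 48.727559 + 1.648819·18 = 78.406299
residual = y − ŷ = 88 − 78.406299 = 9.593701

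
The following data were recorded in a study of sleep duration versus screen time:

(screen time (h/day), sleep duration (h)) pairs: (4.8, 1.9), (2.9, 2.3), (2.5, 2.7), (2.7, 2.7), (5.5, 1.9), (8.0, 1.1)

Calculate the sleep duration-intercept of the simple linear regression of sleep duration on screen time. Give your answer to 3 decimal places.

n = 6, Σx = 26.4, Σy = 12.6, Σxy = 49.08, Σx² = 139.24
Sxx = Σx² − (Σx)²/n = 139.24 − 116.16 = 23.08
Sxy = Σxy − (Σx)(Σy)/n = 49.08 − 55.44 = -6.36
b = Sxy/Sxx = -6.36/23.08 = -0.275563
a = ȳ − b·x̄ = 2.1 − (-0.275563)·4.4 = 3.312478

3.312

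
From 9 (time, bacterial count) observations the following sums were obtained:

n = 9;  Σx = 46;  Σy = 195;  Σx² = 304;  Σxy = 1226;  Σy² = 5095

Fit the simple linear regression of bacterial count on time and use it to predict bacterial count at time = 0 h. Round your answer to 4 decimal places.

4.6516

Sxx = Σx² − (Σx)²/n = 304 − 235.111111 = 68.888889
Sxy = Σxy − (Σx)(Σy)/n = 1226 − 996.666667 = 229.333333
b = Sxy/Sxx = 229.333333/68.888889 = 3.329032
a = ȳ − b·x̄ = 21.666667 − 3.329032·5.111111 = 4.651613
ŷ(0) = a + b·0 = 4.651613 + 3.329032·0 = 4.651613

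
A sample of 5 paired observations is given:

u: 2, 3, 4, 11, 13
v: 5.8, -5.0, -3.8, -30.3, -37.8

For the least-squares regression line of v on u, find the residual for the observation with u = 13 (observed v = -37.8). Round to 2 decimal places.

n = 5, Σx = 33, Σy = -71.1, Σxy = -843.3, Σx² = 319
Sxx = Σx² − (Σx)²/n = 319 − 217.8 = 101.2
Sxy = Σxy − (Σx)(Σy)/n = -843.3 − (-469.26) = -374.04
b = Sxy/Sxx = -374.04/101.2 = -3.696047
a = ȳ − b·x̄ = -14.22 − (-3.696047)·6.6 = 10.173913
ŷ(13) = 10.173913 + (-3.696047)·13 = -37.874704
residual = y − ŷ = -37.8 − (-37.874704) = 0.074704

0.07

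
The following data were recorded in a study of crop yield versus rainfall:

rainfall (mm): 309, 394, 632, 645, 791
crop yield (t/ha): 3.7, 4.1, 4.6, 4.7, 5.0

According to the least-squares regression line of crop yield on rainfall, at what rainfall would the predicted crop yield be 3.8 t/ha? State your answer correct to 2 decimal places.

n = 5, Σx = 2771, Σy = 22.1, Σxy = 12652.4, Σx² = 1691847
Sxx = Σx² − (Σx)²/n = 1691847 − 1535688.2 = 156158.8
Sxy = Σxy − (Σx)(Σy)/n = 12652.4 − 12247.82 = 404.58
b = Sxy/Sxx = 404.58/156158.8 = 0.002591
a = ȳ − b·x̄ = 4.42 − 0.002591·554.2 = 2.984165
Set a + b·x = 3.8: x = (3.8 − 2.984165) / 0.002591 = 314.893915

314.89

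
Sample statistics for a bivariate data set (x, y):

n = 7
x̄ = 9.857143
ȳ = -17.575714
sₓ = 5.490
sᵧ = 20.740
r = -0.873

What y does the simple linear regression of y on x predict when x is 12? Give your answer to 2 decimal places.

b = r · sᵧ/sₓ = -0.873 · 20.74/5.49 = -3.298
a = ȳ − b·x̄ = -17.575714 − (-3.298)·9.857143 = 14.933144
ŷ(12) = a + b·12 = 14.933144 + (-3.298)·12 = -24.642856

-24.64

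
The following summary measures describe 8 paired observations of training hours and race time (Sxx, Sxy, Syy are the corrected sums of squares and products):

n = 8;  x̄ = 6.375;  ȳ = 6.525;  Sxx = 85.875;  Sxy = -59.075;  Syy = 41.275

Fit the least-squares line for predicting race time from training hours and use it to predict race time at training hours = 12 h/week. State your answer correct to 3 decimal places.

2.655

b = Sxy/Sxx = -59.075/85.875 = -0.687918
a = ȳ − b·x̄ = 6.525 − (-0.687918)·6.375 = 10.910480
ŷ(12) = a + b·12 = 10.910480 + (-0.687918)·12 = 2.655459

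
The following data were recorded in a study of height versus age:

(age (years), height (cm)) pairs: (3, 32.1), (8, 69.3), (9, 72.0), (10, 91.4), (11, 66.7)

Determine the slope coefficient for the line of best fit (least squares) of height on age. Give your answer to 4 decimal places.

n = 5, Σx = 41, Σy = 331.5, Σxy = 2946.4, Σx² = 375
Sxx = Σx² − (Σx)²/n = 375 − 336.2 = 38.8
Sxy = Σxy − (Σx)(Σy)/n = 2946.4 − 2718.3 = 228.1
b = Sxy/Sxx = 228.1/38.8 = 5.878866

5.8789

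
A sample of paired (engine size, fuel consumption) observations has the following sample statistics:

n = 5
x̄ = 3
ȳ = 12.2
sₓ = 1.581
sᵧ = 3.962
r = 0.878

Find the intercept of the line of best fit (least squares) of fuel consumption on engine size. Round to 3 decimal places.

b = r · sᵧ/sₓ = 0.878 · 3.962/1.581 = 2.200276
a = ȳ − b·x̄ = 12.2 − 2.200276·3 = 5.599173

5.599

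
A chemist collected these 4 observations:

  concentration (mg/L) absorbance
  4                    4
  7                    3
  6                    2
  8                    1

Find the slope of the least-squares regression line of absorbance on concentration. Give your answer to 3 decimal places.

n = 4, Σx = 25, Σy = 10, Σxy = 57, Σx² = 165
Sxx = Σx² − (Σx)²/n = 165 − 156.25 = 8.75
Sxy = Σxy − (Σx)(Σy)/n = 57 − 62.5 = -5.5
b = Sxy/Sxx = -5.5/8.75 = -0.628571

-0.629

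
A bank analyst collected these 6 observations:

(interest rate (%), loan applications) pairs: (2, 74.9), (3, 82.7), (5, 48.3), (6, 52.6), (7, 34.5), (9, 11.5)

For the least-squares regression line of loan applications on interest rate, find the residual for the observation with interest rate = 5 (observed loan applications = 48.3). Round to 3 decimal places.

-5.690

n = 6, Σx = 32, Σy = 304.5, Σxy = 1300, Σx² = 204
Sxx = Σx² − (Σx)²/n = 204 − 170.666667 = 33.333333
Sxy = Σxy − (Σx)(Σy)/n = 1300 − 1624 = -324
b = Sxy/Sxx = -324/33.333333 = -9.72
a = ȳ − b·x̄ = 50.75 − (-9.72)·5.333333 = 102.59
ŷ(5) = 102.59 + (-9.72)·5 = 53.99
residual = y − ŷ = 48.3 − 53.99 = -5.69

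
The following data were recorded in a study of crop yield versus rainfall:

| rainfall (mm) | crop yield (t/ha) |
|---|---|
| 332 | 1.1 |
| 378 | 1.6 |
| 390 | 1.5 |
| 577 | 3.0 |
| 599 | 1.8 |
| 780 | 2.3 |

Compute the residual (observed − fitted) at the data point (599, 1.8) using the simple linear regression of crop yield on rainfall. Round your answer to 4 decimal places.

n = 6, Σx = 3056, Σy = 11.3, Σxy = 6158.2, Σx² = 1705338
Sxx = Σx² − (Σx)²/n = 1705338 − 1556522.666667 = 148815.333333
Sxy = Σxy − (Σx)(Σy)/n = 6158.2 − 5755.466667 = 402.733333
b = Sxy/Sxx = 402.733333/148815.333333 = 0.002706
a = ȳ − b·x̄ = 1.883333 − 0.002706·509.333333 = 0.504944
ŷ(599) = 0.504944 + 0.002706·599 = 2.125995
residual = y − ŷ = 1.8 − 2.125995 = -0.325995

-0.3260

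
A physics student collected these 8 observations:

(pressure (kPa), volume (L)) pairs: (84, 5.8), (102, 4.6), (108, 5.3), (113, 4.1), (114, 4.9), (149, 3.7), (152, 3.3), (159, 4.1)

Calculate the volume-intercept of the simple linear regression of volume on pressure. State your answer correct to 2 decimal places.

n = 8, Σx = 981, Σy = 35.8, Σxy = 4255.5, Σx² = 125475
Sxx = Σx² − (Σx)²/n = 125475 − 120295.125 = 5179.875
Sxy = Σxy − (Σx)(Σy)/n = 4255.5 − 4389.975 = -134.475
b = Sxy/Sxx = -134.475/5179.875 = -0.025961
a = ȳ − b·x̄ = 4.475 − (-0.025961)·122.625 = 7.658474

7.66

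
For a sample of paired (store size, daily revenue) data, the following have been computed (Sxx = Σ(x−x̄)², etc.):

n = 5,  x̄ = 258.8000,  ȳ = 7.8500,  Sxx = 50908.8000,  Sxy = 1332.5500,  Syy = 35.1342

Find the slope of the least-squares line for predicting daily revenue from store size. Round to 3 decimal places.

0.026

b = Sxy/Sxx = 1332.55/50908.8 = 0.026175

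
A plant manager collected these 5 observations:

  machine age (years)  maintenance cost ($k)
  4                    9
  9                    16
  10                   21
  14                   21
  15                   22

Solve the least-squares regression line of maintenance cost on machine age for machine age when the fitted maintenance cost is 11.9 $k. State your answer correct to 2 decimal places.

n = 5, Σx = 52, Σy = 89, Σxy = 1014, Σx² = 618
Sxx = Σx² − (Σx)²/n = 618 − 540.8 = 77.2
Sxy = Σxy − (Σx)(Σy)/n = 1014 − 925.6 = 88.4
b = Sxy/Sxx = 88.4/77.2 = 1.145078
a = ȳ − b·x̄ = 17.8 − 1.145078·10.4 = 5.891192
Set a + b·x = 11.9: x = (11.9 − 5.891192) / 1.145078 = 5.247511

5.25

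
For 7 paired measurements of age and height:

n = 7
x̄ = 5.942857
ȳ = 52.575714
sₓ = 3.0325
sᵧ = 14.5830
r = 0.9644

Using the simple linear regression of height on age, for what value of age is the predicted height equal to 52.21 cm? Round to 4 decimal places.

b = r · sᵧ/sₓ = 0.9644 · 14.583/3.0325 = 4.637707
a = ȳ − b·x̄ = 52.575714 − 4.637707·5.942857 = 25.014487
Set a + b·x = 52.21: x = (52.21 − 25.014487) / 4.637707 = 5.864000

5.8640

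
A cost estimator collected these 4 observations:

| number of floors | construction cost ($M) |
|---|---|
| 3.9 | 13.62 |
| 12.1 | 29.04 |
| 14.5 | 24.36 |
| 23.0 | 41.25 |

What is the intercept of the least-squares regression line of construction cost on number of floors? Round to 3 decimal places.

8.420

n = 4, Σx = 53.5, Σy = 108.27, Σxy = 1706.472, Σx² = 900.87
Sxx = Σx² − (Σx)²/n = 900.87 − 715.5625 = 185.3075
Sxy = Σxy − (Σx)(Σy)/n = 1706.472 − 1448.11125 = 258.36075
b = Sxy/Sxx = 258.36075/185.3075 = 1.394227
a = ȳ − b·x̄ = 27.0675 − 1.394227·13.375 = 8.419712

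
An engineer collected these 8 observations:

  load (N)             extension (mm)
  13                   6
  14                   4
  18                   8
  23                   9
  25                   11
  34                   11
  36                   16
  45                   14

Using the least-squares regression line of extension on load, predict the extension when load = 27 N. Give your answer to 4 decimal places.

n = 8, Σx = 208, Σy = 79, Σxy = 2340, Σx² = 6320
Sxx = Σx² − (Σx)²/n = 6320 − 5408 = 912
Sxy = Σxy − (Σx)(Σy)/n = 2340 − 2054 = 286
b = Sxy/Sxx = 286/912 = 0.313596
a = ȳ − b·x̄ = 9.875 − 0.313596·26 = 1.721491
ŷ(27) = a + b·27 = 1.721491 + 0.313596·27 = 10.188596

10.1886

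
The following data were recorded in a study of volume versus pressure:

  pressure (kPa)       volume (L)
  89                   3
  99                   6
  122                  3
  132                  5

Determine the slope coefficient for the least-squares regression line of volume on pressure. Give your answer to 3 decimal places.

0.007

n = 4, Σx = 442, Σy = 17, Σxy = 1887, Σx² = 50030
Sxx = Σx² − (Σx)²/n = 50030 − 48841 = 1189
Sxy = Σxy − (Σx)(Σy)/n = 1887 − 1878.5 = 8.5
b = Sxy/Sxx = 8.5/1189 = 0.007149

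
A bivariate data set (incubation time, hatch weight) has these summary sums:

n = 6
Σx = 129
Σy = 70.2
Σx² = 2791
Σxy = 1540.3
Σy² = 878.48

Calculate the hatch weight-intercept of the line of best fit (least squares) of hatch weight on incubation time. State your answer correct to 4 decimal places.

Sxx = Σx² − (Σx)²/n = 2791 − 2773.5 = 17.5
Sxy = Σxy − (Σx)(Σy)/n = 1540.3 − 1509.3 = 31
b = Sxy/Sxx = 31/17.5 = 1.771429
a = ȳ − b·x̄ = 11.7 − 1.771429·21.5 = -26.385714

-26.3857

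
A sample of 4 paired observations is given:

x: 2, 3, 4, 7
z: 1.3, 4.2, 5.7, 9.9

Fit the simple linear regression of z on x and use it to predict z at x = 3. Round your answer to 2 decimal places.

3.64

n = 4, Σx = 16, Σy = 21.1, Σxy = 107.3, Σx² = 78
Sxx = Σx² − (Σx)²/n = 78 − 64 = 14
Sxy = Σxy − (Σx)(Σy)/n = 107.3 − 84.4 = 22.9
b = Sxy/Sxx = 22.9/14 = 1.635714
a = ȳ − b·x̄ = 5.275 − 1.635714·4 = -1.267857
ŷ(3) = a + b·3 = -1.267857 + 1.635714·3 = 3.639286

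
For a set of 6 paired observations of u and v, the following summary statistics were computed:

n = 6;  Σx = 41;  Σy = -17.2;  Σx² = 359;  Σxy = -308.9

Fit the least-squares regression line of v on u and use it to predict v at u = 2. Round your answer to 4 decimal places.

Sxx = Σx² − (Σx)²/n = 359 − 280.166667 = 78.833333
Sxy = Σxy − (Σx)(Σy)/n = -308.9 − (-117.533333) = -191.366667
b = Sxy/Sxx = -191.366667/78.833333 = -2.427484
a = ȳ − b·x̄ = -2.866667 − (-2.427484)·6.833333 = 13.721142
ŷ(2) = a + b·2 = 13.721142 + (-2.427484)·2 = 8.866173

8.8662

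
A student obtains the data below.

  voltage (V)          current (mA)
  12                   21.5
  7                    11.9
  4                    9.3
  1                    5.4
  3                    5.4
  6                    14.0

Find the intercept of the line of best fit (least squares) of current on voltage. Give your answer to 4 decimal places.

n = 6, Σx = 33, Σy = 67.5, Σxy = 484.1, Σx² = 255
Sxx = Σx² − (Σx)²/n = 255 − 181.5 = 73.5
Sxy = Σxy − (Σx)(Σy)/n = 484.1 − 371.25 = 112.85
b = Sxy/Sxx = 112.85/73.5 = 1.535374
a = ȳ − b·x̄ = 11.25 − 1.535374·5.5 = 2.805442

2.8054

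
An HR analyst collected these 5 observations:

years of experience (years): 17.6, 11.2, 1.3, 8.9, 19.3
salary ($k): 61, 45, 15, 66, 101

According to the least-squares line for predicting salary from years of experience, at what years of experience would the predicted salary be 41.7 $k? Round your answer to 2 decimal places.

7.38

n = 5, Σx = 58.3, Σy = 288, Σxy = 4133.8, Σx² = 888.59
Sxx = Σx² − (Σx)²/n = 888.59 − 679.778 = 208.812
Sxy = Σxy − (Σx)(Σy)/n = 4133.8 − 3358.08 = 775.72
b = Sxy/Sxx = 775.72/208.812 = 3.714921
a = ȳ − b·x̄ = 57.6 − 3.714921·11.66 = 14.284026
Set a + b·x = 41.7: x = (41.7 − 14.284026) / 3.714921 = 7.379962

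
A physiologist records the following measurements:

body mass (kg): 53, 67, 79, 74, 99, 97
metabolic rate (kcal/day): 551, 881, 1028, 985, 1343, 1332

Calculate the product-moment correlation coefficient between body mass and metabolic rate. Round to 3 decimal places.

0.993

n = 6, Σx = 469, Σy = 6120, Σxy = 504493, Σx² = 38225, Σy² = 6684644
Sxx = Σx² − (Σx)²/n = 38225 − 36660.166667 = 1564.833333
Sxy = Σxy − (Σx)(Σy)/n = 504493 − 478380 = 26113
Syy = Σy² − (Σy)²/n = 6684644 − 6242400 = 442244
r = Sxy/√(Sxx·Syy) = 26113/√(692038152.666667) = 26113/26306.618039 = 0.992640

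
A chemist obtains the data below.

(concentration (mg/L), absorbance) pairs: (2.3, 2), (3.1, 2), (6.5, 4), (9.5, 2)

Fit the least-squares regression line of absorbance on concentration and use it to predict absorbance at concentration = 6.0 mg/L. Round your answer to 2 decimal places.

n = 4, Σx = 21.4, Σy = 10, Σxy = 55.8, Σx² = 147.4
Sxx = Σx² − (Σx)²/n = 147.4 − 114.49 = 32.91
Sxy = Σxy − (Σx)(Σy)/n = 55.8 − 53.5 = 2.3
b = Sxy/Sxx = 2.3/32.91 = 0.069888
a = ȳ − b·x̄ = 2.5 − 0.069888·5.35 = 2.126101
ŷ(6.0) = a + b·6.0 = 2.126101 + 0.069888·6 = 2.545427

2.55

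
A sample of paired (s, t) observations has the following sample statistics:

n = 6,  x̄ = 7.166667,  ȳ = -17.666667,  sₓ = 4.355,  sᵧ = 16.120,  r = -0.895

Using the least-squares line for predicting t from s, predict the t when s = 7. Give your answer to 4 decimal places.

-17.1145

b = r · sᵧ/sₓ = -0.895 · 16.12/4.355 = -3.312836
a = ȳ − b·x̄ = -17.666667 − (-3.312836)·7.166667 = 6.075324
ŷ(7) = a + b·7 = 6.075324 + (-3.312836)·7 = -17.114527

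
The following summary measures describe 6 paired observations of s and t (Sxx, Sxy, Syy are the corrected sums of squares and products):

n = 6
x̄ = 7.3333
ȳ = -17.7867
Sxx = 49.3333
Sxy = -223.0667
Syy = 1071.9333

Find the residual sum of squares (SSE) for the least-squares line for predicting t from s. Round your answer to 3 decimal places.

63.309

b = Sxy/Sxx = -223.0667/49.3333 = -4.521625
SSE = Syy − b·Sxy = 1071.9333 − (-4.521625)·(-223.0667) = 63.309254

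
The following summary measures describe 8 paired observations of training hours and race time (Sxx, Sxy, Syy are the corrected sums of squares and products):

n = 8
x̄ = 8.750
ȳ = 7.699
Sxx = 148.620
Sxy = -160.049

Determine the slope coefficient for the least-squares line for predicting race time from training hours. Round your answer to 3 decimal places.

-1.077

b = Sxy/Sxx = -160.049/148.62 = -1.076901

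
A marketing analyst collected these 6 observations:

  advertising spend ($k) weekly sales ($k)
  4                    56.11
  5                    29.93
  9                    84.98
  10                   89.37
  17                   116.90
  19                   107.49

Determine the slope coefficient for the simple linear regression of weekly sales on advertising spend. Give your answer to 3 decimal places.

n = 6, Σx = 64, Σy = 484.78, Σxy = 6062.22, Σx² = 872
Sxx = Σx² − (Σx)²/n = 872 − 682.666667 = 189.333333
Sxy = Σxy − (Σx)(Σy)/n = 6062.22 − 5170.986667 = 891.233333
b = Sxy/Sxx = 891.233333/189.333333 = 4.707218

4.707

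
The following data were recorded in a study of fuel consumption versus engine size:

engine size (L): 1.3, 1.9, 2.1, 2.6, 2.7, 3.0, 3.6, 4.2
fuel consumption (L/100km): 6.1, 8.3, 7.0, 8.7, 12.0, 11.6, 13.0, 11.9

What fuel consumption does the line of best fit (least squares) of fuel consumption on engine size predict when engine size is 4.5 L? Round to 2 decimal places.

n = 8, Σx = 21.4, Σy = 78.6, Σxy = 225, Σx² = 63.36
Sxx = Σx² − (Σx)²/n = 63.36 − 57.245 = 6.115
Sxy = Σxy − (Σx)(Σy)/n = 225 − 210.255 = 14.745
b = Sxy/Sxx = 14.745/6.115 = 2.411284
a = ȳ − b·x̄ = 9.825 − 2.411284·2.675 = 3.374816
ŷ(4.5) = a + b·4.5 = 3.374816 + 2.411284·4.5 = 14.225593

14.23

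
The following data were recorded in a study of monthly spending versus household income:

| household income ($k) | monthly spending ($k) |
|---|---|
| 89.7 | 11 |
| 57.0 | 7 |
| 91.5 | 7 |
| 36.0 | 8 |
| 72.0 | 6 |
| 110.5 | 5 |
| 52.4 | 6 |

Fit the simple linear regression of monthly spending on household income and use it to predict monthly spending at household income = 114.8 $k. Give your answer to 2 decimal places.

n = 7, Σx = 509.1, Σy = 50, Σxy = 3613.1, Σx² = 41103.35
Sxx = Σx² − (Σx)²/n = 41103.35 − 37026.115714 = 4077.234286
Sxy = Σxy − (Σx)(Σy)/n = 3613.1 − 3636.428571 = -23.328571
b = Sxy/Sxx = -23.328571/4077.234286 = -0.005722
a = ȳ − b·x̄ = 7.142857 − (-0.005722)·72.728571 = 7.558986
ŷ(114.8) = a + b·114.8 = 7.558986 + (-0.005722)·114.8 = 6.902138

6.90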